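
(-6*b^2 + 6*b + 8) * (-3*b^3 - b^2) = 18*b^5 - 12*b^4 - 30*b^3 - 8*b^2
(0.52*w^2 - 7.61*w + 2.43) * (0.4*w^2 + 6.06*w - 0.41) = 0.208*w^4 + 0.107199999999999*w^3 - 45.3578*w^2 + 17.8459*w - 0.9963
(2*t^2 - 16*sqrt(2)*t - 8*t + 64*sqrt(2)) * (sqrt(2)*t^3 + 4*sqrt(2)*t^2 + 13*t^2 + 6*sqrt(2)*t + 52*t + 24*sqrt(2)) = 2*sqrt(2)*t^5 - 6*t^4 - 228*sqrt(2)*t^3 - 96*t^2 + 3136*sqrt(2)*t + 3072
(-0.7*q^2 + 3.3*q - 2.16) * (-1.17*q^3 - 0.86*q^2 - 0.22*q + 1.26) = 0.819*q^5 - 3.259*q^4 - 0.1568*q^3 + 0.2496*q^2 + 4.6332*q - 2.7216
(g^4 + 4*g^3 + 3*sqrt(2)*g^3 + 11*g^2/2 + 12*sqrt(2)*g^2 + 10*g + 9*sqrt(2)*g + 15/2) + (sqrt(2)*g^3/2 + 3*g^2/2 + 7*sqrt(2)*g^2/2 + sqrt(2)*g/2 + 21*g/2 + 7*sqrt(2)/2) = g^4 + 4*g^3 + 7*sqrt(2)*g^3/2 + 7*g^2 + 31*sqrt(2)*g^2/2 + 19*sqrt(2)*g/2 + 41*g/2 + 7*sqrt(2)/2 + 15/2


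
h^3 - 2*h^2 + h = h*(h - 1)^2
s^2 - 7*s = s*(s - 7)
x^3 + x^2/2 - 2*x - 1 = (x + 1/2)*(x - sqrt(2))*(x + sqrt(2))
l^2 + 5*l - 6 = (l - 1)*(l + 6)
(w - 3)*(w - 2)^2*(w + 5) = w^4 - 2*w^3 - 19*w^2 + 68*w - 60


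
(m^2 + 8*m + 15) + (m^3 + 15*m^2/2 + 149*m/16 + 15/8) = m^3 + 17*m^2/2 + 277*m/16 + 135/8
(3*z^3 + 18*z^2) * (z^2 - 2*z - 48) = 3*z^5 + 12*z^4 - 180*z^3 - 864*z^2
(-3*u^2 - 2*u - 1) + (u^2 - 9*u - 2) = -2*u^2 - 11*u - 3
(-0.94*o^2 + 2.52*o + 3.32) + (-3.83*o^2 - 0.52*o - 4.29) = -4.77*o^2 + 2.0*o - 0.97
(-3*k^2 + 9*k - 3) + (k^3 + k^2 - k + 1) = k^3 - 2*k^2 + 8*k - 2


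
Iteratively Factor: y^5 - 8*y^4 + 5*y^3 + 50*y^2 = (y - 5)*(y^4 - 3*y^3 - 10*y^2) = (y - 5)^2*(y^3 + 2*y^2) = (y - 5)^2*(y + 2)*(y^2) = y*(y - 5)^2*(y + 2)*(y)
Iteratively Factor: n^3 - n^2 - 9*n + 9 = (n - 1)*(n^2 - 9) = (n - 1)*(n + 3)*(n - 3)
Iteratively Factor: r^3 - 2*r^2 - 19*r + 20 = (r - 5)*(r^2 + 3*r - 4) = (r - 5)*(r + 4)*(r - 1)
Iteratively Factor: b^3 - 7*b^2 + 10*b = (b - 5)*(b^2 - 2*b) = b*(b - 5)*(b - 2)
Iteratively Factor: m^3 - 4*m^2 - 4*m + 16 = (m - 2)*(m^2 - 2*m - 8) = (m - 2)*(m + 2)*(m - 4)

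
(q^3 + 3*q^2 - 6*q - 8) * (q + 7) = q^4 + 10*q^3 + 15*q^2 - 50*q - 56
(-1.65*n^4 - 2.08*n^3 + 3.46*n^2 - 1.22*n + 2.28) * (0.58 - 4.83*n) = 7.9695*n^5 + 9.0894*n^4 - 17.9182*n^3 + 7.8994*n^2 - 11.72*n + 1.3224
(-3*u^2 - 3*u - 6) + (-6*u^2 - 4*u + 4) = -9*u^2 - 7*u - 2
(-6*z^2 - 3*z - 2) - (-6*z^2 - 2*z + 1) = -z - 3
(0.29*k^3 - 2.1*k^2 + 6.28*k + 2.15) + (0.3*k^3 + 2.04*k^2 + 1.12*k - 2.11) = 0.59*k^3 - 0.0600000000000001*k^2 + 7.4*k + 0.04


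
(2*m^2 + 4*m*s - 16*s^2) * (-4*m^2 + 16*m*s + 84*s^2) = -8*m^4 + 16*m^3*s + 296*m^2*s^2 + 80*m*s^3 - 1344*s^4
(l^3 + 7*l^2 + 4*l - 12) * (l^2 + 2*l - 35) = l^5 + 9*l^4 - 17*l^3 - 249*l^2 - 164*l + 420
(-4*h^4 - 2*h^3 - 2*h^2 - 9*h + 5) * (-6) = 24*h^4 + 12*h^3 + 12*h^2 + 54*h - 30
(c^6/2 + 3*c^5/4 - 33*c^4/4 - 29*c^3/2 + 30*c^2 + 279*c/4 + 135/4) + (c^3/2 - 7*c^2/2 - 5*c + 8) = c^6/2 + 3*c^5/4 - 33*c^4/4 - 14*c^3 + 53*c^2/2 + 259*c/4 + 167/4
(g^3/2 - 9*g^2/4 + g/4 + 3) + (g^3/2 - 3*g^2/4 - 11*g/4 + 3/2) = g^3 - 3*g^2 - 5*g/2 + 9/2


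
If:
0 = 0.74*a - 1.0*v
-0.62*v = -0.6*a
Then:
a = 0.00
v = 0.00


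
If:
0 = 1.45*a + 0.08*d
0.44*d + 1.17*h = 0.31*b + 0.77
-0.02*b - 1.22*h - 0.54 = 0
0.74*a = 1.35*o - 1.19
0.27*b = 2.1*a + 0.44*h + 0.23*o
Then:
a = -0.12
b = -0.95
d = 2.21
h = -0.43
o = 0.81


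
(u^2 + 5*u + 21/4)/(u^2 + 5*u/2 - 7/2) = (u + 3/2)/(u - 1)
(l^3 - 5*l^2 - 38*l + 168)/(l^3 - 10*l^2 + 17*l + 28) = (l + 6)/(l + 1)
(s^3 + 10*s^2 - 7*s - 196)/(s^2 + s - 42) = (s^2 + 3*s - 28)/(s - 6)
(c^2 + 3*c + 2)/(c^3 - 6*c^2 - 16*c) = (c + 1)/(c*(c - 8))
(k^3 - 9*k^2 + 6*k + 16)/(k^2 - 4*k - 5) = (k^2 - 10*k + 16)/(k - 5)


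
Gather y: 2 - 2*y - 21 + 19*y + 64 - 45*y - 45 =-28*y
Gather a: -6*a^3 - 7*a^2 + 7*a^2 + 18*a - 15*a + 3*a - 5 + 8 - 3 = -6*a^3 + 6*a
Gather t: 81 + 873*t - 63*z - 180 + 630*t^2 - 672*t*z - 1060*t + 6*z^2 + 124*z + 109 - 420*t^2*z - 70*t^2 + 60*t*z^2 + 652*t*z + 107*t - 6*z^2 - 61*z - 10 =t^2*(560 - 420*z) + t*(60*z^2 - 20*z - 80)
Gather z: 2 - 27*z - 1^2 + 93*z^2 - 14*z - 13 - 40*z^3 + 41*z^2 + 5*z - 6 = -40*z^3 + 134*z^2 - 36*z - 18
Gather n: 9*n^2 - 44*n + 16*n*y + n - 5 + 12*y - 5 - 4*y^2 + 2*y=9*n^2 + n*(16*y - 43) - 4*y^2 + 14*y - 10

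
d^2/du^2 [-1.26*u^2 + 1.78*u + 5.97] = -2.52000000000000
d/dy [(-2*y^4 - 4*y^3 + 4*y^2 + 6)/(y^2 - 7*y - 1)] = 2*(-2*y^5 + 19*y^4 + 32*y^3 - 8*y^2 - 10*y + 21)/(y^4 - 14*y^3 + 47*y^2 + 14*y + 1)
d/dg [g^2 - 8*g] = 2*g - 8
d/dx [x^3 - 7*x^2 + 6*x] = 3*x^2 - 14*x + 6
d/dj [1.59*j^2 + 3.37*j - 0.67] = 3.18*j + 3.37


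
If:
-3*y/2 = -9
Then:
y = 6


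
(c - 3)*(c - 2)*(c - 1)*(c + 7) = c^4 + c^3 - 31*c^2 + 71*c - 42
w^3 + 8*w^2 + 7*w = w*(w + 1)*(w + 7)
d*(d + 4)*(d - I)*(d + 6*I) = d^4 + 4*d^3 + 5*I*d^3 + 6*d^2 + 20*I*d^2 + 24*d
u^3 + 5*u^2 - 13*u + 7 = (u - 1)^2*(u + 7)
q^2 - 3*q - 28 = (q - 7)*(q + 4)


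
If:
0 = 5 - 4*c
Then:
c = 5/4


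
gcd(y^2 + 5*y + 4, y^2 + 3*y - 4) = y + 4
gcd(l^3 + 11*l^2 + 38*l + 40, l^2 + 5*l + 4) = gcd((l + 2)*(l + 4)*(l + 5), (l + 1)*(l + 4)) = l + 4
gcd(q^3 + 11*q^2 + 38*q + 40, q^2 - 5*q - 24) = 1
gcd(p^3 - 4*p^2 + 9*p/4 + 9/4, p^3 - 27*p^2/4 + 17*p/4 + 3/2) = 1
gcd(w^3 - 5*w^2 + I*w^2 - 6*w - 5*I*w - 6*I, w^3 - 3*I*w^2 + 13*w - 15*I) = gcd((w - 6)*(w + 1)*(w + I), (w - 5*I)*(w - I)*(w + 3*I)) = 1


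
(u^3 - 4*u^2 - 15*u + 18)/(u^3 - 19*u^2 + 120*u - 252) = (u^2 + 2*u - 3)/(u^2 - 13*u + 42)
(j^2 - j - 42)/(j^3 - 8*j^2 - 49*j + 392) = (j + 6)/(j^2 - j - 56)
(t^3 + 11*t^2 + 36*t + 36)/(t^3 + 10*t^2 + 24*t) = (t^2 + 5*t + 6)/(t*(t + 4))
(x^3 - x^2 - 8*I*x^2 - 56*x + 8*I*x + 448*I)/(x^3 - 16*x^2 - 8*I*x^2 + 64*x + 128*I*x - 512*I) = (x + 7)/(x - 8)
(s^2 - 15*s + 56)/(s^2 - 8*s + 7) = (s - 8)/(s - 1)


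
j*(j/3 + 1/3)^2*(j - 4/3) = j^4/9 + 2*j^3/27 - 5*j^2/27 - 4*j/27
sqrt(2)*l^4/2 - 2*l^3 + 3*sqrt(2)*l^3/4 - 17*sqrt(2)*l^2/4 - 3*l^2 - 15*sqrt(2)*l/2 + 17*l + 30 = (l - 3)*(l + 5/2)*(l - 2*sqrt(2))*(sqrt(2)*l/2 + sqrt(2))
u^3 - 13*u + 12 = (u - 3)*(u - 1)*(u + 4)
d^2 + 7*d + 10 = (d + 2)*(d + 5)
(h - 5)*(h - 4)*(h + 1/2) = h^3 - 17*h^2/2 + 31*h/2 + 10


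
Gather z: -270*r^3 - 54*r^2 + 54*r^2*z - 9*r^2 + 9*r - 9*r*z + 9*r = -270*r^3 - 63*r^2 + 18*r + z*(54*r^2 - 9*r)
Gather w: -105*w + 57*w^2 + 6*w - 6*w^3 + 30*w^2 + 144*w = -6*w^3 + 87*w^2 + 45*w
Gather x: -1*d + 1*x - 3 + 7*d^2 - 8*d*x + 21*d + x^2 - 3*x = 7*d^2 + 20*d + x^2 + x*(-8*d - 2) - 3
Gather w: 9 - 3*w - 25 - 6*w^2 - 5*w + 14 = -6*w^2 - 8*w - 2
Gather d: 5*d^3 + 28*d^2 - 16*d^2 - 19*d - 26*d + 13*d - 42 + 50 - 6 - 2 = 5*d^3 + 12*d^2 - 32*d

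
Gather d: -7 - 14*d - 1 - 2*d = -16*d - 8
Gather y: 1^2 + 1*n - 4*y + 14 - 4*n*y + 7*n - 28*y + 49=8*n + y*(-4*n - 32) + 64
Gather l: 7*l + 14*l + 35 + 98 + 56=21*l + 189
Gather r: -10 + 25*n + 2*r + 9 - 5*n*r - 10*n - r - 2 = 15*n + r*(1 - 5*n) - 3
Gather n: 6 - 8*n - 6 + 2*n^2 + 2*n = 2*n^2 - 6*n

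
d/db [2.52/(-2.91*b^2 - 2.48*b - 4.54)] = (14.6664*b + 6.2496)/(2.91*b^2 + 2.48*b + 4.54)^2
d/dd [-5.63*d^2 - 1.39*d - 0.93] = -11.26*d - 1.39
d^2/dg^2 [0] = 0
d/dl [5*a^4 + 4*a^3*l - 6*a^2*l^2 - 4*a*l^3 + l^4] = 4*a^3 - 12*a^2*l - 12*a*l^2 + 4*l^3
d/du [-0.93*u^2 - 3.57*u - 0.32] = -1.86*u - 3.57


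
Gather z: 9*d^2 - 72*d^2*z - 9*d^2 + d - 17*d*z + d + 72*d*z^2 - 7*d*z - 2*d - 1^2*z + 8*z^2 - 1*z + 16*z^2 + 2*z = z^2*(72*d + 24) + z*(-72*d^2 - 24*d)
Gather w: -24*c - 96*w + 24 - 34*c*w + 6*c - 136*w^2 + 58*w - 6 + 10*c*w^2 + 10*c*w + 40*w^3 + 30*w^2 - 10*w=-18*c + 40*w^3 + w^2*(10*c - 106) + w*(-24*c - 48) + 18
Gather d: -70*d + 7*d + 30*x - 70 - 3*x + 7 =-63*d + 27*x - 63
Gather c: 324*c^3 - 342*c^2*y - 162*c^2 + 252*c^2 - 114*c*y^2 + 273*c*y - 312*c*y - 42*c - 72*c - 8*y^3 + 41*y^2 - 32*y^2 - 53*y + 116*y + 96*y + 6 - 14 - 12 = 324*c^3 + c^2*(90 - 342*y) + c*(-114*y^2 - 39*y - 114) - 8*y^3 + 9*y^2 + 159*y - 20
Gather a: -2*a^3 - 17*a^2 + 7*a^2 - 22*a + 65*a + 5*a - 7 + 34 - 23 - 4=-2*a^3 - 10*a^2 + 48*a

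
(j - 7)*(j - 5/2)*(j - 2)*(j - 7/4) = j^4 - 53*j^3/4 + 453*j^2/8 - 791*j/8 + 245/4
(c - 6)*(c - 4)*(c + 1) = c^3 - 9*c^2 + 14*c + 24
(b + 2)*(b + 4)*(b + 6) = b^3 + 12*b^2 + 44*b + 48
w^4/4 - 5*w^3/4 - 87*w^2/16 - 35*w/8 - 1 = (w/4 + 1/2)*(w - 8)*(w + 1/2)^2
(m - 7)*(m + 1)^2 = m^3 - 5*m^2 - 13*m - 7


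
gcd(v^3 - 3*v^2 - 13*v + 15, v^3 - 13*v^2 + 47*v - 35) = v^2 - 6*v + 5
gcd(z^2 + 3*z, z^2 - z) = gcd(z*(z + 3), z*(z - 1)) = z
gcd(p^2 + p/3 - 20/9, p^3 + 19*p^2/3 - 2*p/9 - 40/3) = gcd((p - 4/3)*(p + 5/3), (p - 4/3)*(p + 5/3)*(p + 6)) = p^2 + p/3 - 20/9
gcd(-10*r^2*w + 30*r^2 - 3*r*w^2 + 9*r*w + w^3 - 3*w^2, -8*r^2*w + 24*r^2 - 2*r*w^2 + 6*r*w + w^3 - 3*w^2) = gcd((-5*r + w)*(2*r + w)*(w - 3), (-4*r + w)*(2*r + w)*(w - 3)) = 2*r*w - 6*r + w^2 - 3*w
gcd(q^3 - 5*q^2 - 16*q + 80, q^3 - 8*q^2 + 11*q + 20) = q^2 - 9*q + 20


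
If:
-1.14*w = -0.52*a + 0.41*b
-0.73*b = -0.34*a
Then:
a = 3.46461282264779*w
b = 1.61365528726062*w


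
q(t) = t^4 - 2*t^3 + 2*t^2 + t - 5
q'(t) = 4*t^3 - 6*t^2 + 4*t + 1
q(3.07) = 47.88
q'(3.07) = 72.47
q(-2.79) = 111.81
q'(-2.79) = -143.74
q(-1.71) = 17.69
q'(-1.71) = -43.39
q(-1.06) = -0.17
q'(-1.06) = -14.75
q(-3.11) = 164.94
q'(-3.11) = -189.79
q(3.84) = 132.52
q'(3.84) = 154.38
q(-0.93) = -1.84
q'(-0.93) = -11.13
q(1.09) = -2.71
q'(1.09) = 3.41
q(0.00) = -5.00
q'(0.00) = 1.00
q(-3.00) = 145.00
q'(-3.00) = -173.00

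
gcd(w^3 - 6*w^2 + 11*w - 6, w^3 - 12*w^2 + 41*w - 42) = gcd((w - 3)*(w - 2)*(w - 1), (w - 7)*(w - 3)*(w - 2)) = w^2 - 5*w + 6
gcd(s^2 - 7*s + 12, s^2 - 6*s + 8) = s - 4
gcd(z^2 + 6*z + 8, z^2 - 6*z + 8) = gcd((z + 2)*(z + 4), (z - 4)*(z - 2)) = 1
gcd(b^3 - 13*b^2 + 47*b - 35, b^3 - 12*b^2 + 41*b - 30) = b^2 - 6*b + 5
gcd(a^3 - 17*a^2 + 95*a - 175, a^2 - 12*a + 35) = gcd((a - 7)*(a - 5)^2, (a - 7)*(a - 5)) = a^2 - 12*a + 35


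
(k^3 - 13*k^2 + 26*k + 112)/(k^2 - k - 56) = (k^2 - 5*k - 14)/(k + 7)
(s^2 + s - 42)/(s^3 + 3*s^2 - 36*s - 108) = (s + 7)/(s^2 + 9*s + 18)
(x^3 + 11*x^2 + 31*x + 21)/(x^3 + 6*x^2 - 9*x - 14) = (x + 3)/(x - 2)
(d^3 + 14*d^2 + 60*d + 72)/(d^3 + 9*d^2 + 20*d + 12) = (d + 6)/(d + 1)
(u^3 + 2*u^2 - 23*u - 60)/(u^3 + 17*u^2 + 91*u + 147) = (u^2 - u - 20)/(u^2 + 14*u + 49)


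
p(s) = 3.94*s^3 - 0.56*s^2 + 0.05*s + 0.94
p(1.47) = 12.32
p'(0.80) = 6.72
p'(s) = 11.82*s^2 - 1.12*s + 0.05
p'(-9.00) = 967.55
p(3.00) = 102.43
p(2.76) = 79.65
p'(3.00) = 103.07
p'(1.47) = 23.95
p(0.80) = 2.64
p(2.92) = 94.41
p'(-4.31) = 224.45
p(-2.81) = -91.04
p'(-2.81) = 96.53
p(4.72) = 403.01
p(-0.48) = 0.35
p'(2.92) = 97.56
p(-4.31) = -325.13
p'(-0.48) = 3.31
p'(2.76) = 87.00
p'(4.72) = 258.09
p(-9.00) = -2917.13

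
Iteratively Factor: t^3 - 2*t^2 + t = (t - 1)*(t^2 - t) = t*(t - 1)*(t - 1)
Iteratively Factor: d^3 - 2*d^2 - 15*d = (d + 3)*(d^2 - 5*d) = d*(d + 3)*(d - 5)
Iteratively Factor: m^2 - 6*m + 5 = (m - 1)*(m - 5)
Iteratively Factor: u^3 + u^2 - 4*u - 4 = (u + 2)*(u^2 - u - 2) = (u + 1)*(u + 2)*(u - 2)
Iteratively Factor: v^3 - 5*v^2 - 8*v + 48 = (v - 4)*(v^2 - v - 12) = (v - 4)*(v + 3)*(v - 4)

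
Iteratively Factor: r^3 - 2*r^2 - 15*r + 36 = (r + 4)*(r^2 - 6*r + 9) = (r - 3)*(r + 4)*(r - 3)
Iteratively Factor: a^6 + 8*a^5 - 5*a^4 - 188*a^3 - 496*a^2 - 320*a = (a - 5)*(a^5 + 13*a^4 + 60*a^3 + 112*a^2 + 64*a) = (a - 5)*(a + 4)*(a^4 + 9*a^3 + 24*a^2 + 16*a) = (a - 5)*(a + 4)^2*(a^3 + 5*a^2 + 4*a) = (a - 5)*(a + 4)^3*(a^2 + a) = a*(a - 5)*(a + 4)^3*(a + 1)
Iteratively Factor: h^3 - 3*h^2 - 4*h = (h)*(h^2 - 3*h - 4) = h*(h + 1)*(h - 4)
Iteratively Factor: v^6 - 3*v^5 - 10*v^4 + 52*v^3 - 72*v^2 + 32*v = (v - 2)*(v^5 - v^4 - 12*v^3 + 28*v^2 - 16*v) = (v - 2)*(v - 1)*(v^4 - 12*v^2 + 16*v) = (v - 2)^2*(v - 1)*(v^3 + 2*v^2 - 8*v) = (v - 2)^3*(v - 1)*(v^2 + 4*v) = v*(v - 2)^3*(v - 1)*(v + 4)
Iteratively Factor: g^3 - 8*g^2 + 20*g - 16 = (g - 2)*(g^2 - 6*g + 8) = (g - 4)*(g - 2)*(g - 2)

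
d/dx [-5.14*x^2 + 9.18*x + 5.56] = 9.18 - 10.28*x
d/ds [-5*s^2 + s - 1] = 1 - 10*s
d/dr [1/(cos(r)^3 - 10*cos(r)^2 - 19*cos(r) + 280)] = (3*cos(r)^2 - 20*cos(r) - 19)*sin(r)/(cos(r)^3 - 10*cos(r)^2 - 19*cos(r) + 280)^2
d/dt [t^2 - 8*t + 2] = 2*t - 8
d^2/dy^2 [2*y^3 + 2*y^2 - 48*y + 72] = 12*y + 4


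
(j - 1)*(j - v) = j^2 - j*v - j + v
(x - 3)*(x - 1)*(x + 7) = x^3 + 3*x^2 - 25*x + 21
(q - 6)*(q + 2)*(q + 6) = q^3 + 2*q^2 - 36*q - 72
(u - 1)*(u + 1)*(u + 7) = u^3 + 7*u^2 - u - 7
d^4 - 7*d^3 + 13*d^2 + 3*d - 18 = (d - 3)^2*(d - 2)*(d + 1)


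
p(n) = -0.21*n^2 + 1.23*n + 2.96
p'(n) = 1.23 - 0.42*n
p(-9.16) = -25.93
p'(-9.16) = 5.08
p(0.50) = 3.52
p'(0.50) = 1.02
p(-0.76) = 1.90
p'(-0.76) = 1.55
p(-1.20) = 1.18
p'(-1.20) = 1.73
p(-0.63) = 2.10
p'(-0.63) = 1.49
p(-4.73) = -7.56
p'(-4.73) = 3.22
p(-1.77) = 0.12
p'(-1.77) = 1.97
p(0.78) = 3.79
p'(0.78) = 0.90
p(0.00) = 2.96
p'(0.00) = 1.23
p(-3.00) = -2.62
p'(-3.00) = 2.49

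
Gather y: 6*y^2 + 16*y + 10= 6*y^2 + 16*y + 10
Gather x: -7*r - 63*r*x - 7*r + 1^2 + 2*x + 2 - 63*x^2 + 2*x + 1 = -14*r - 63*x^2 + x*(4 - 63*r) + 4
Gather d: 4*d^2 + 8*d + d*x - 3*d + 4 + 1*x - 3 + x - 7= 4*d^2 + d*(x + 5) + 2*x - 6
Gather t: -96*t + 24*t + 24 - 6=18 - 72*t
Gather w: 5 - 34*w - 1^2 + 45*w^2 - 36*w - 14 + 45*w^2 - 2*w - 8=90*w^2 - 72*w - 18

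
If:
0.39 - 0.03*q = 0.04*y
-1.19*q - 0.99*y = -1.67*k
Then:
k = 9.26347305389222 - 0.357285429141717*y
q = 13.0 - 1.33333333333333*y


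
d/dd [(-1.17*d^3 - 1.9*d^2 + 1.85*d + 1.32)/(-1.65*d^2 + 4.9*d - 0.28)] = (1.9305*d^4 - 11.466*d^3 - 5.2747*d^2 + 5.42*d - 6.986)/(2.7225*d^4 - 16.17*d^3 + 24.934*d^2 - 2.744*d + 0.0784)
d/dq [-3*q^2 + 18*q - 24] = 18 - 6*q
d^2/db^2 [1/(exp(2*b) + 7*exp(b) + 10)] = (2*(2*exp(b) + 7)^2*exp(b) - (4*exp(b) + 7)*(exp(2*b) + 7*exp(b) + 10))*exp(b)/(exp(2*b) + 7*exp(b) + 10)^3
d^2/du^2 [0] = 0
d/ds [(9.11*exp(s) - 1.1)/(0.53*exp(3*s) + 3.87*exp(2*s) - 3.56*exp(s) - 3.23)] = (-9.6566*exp(3*s) - 33.5067*exp(2*s) + 8.514*exp(s) - 33.3413)*exp(s)/(0.2809*exp(6*s) + 4.1022*exp(5*s) + 11.2033*exp(4*s) - 30.9782*exp(3*s) - 12.3266*exp(2*s) + 22.9976*exp(s) + 10.4329)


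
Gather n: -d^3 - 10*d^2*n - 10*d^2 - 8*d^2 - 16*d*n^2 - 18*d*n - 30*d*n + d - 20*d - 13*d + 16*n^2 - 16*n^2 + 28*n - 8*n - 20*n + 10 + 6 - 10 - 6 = -d^3 - 18*d^2 - 16*d*n^2 - 32*d + n*(-10*d^2 - 48*d)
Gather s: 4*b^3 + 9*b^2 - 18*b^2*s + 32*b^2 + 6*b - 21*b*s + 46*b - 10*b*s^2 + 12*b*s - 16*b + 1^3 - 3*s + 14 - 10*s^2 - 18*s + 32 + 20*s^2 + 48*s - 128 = 4*b^3 + 41*b^2 + 36*b + s^2*(10 - 10*b) + s*(-18*b^2 - 9*b + 27) - 81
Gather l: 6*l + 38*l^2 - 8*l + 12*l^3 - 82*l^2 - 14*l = 12*l^3 - 44*l^2 - 16*l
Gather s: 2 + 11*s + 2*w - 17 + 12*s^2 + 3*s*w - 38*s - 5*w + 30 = 12*s^2 + s*(3*w - 27) - 3*w + 15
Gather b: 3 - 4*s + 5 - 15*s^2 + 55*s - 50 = -15*s^2 + 51*s - 42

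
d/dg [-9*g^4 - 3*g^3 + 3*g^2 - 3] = 3*g*(-12*g^2 - 3*g + 2)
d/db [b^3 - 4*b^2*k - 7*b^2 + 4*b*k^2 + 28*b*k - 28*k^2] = 3*b^2 - 8*b*k - 14*b + 4*k^2 + 28*k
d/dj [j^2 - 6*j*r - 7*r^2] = 2*j - 6*r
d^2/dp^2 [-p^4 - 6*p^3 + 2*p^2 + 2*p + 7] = -12*p^2 - 36*p + 4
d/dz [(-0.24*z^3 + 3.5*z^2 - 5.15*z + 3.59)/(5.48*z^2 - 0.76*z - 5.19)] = (-1.3152*z^4 + 0.364799999999995*z^3 + 29.2988*z^2 - 75.6764*z + 29.4569)/(30.0304*z^4 - 8.3296*z^3 - 56.3048*z^2 + 7.8888*z + 26.9361)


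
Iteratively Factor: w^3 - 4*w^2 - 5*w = (w - 5)*(w^2 + w) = (w - 5)*(w + 1)*(w)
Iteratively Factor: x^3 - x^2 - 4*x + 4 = (x + 2)*(x^2 - 3*x + 2) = (x - 2)*(x + 2)*(x - 1)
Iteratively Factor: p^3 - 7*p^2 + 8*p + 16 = (p - 4)*(p^2 - 3*p - 4) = (p - 4)^2*(p + 1)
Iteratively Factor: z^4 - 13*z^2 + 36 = (z - 2)*(z^3 + 2*z^2 - 9*z - 18) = (z - 2)*(z + 2)*(z^2 - 9) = (z - 3)*(z - 2)*(z + 2)*(z + 3)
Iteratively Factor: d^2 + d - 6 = (d - 2)*(d + 3)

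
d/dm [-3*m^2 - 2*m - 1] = -6*m - 2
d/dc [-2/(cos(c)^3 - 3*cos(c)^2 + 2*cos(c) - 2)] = 2*(-3*cos(c)^2 + 6*cos(c) - 2)*sin(c)/(cos(c)^3 - 3*cos(c)^2 + 2*cos(c) - 2)^2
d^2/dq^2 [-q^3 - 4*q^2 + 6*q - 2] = -6*q - 8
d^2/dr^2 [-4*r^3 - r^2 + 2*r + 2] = -24*r - 2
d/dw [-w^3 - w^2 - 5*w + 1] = -3*w^2 - 2*w - 5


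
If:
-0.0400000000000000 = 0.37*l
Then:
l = -0.11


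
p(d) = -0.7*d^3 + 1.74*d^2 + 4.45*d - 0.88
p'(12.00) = -256.19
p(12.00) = -906.52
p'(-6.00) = -92.03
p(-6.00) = 186.26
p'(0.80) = 5.89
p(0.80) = 3.44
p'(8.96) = -132.96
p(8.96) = -324.84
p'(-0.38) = 2.82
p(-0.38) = -2.28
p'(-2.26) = -14.14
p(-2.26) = 6.03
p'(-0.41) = 2.67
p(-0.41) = -2.36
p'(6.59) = -63.82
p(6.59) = -96.32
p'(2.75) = -1.86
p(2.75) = 9.96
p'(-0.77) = 0.53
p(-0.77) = -2.96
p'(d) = -2.1*d^2 + 3.48*d + 4.45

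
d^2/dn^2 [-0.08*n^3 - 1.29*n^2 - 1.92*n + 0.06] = -0.48*n - 2.58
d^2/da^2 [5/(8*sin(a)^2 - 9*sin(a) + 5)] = 5*(-256*sin(a)^4 + 216*sin(a)^3 + 463*sin(a)^2 - 477*sin(a) + 82)/(8*sin(a)^2 - 9*sin(a) + 5)^3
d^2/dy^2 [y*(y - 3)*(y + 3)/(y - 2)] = 2*(y^3 - 6*y^2 + 12*y - 18)/(y^3 - 6*y^2 + 12*y - 8)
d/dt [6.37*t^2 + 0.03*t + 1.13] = 12.74*t + 0.03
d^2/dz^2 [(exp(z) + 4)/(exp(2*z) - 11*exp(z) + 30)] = (exp(4*z) + 27*exp(3*z) - 312*exp(2*z) + 334*exp(z) + 2220)*exp(z)/(exp(6*z) - 33*exp(5*z) + 453*exp(4*z) - 3311*exp(3*z) + 13590*exp(2*z) - 29700*exp(z) + 27000)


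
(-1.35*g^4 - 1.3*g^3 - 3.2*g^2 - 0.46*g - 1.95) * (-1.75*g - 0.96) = 2.3625*g^5 + 3.571*g^4 + 6.848*g^3 + 3.877*g^2 + 3.8541*g + 1.872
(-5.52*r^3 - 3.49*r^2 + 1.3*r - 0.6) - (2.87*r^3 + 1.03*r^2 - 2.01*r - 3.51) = -8.39*r^3 - 4.52*r^2 + 3.31*r + 2.91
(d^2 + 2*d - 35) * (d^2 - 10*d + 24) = d^4 - 8*d^3 - 31*d^2 + 398*d - 840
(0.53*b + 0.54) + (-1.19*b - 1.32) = -0.66*b - 0.78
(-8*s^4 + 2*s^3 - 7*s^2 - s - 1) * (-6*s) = 48*s^5 - 12*s^4 + 42*s^3 + 6*s^2 + 6*s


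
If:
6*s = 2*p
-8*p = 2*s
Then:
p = 0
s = 0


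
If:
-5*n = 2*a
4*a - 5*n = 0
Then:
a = 0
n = 0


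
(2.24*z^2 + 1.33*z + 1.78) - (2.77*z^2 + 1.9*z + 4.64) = -0.53*z^2 - 0.57*z - 2.86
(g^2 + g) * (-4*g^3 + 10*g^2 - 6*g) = -4*g^5 + 6*g^4 + 4*g^3 - 6*g^2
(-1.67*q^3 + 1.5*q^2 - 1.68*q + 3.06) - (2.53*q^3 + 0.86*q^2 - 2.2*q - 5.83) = -4.2*q^3 + 0.64*q^2 + 0.52*q + 8.89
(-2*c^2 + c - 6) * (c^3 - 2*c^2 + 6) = -2*c^5 + 5*c^4 - 8*c^3 + 6*c - 36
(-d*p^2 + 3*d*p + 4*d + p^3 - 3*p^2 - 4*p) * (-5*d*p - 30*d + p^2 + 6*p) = 5*d^2*p^3 + 15*d^2*p^2 - 110*d^2*p - 120*d^2 - 6*d*p^4 - 18*d*p^3 + 132*d*p^2 + 144*d*p + p^5 + 3*p^4 - 22*p^3 - 24*p^2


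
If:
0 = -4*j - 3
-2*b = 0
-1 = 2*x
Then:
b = 0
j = -3/4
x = -1/2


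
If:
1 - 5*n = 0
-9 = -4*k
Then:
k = 9/4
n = 1/5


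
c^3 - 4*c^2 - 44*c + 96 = (c - 8)*(c - 2)*(c + 6)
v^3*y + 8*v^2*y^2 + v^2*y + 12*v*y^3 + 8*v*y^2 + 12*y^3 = (v + 2*y)*(v + 6*y)*(v*y + y)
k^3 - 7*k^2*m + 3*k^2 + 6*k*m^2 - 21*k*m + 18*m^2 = (k + 3)*(k - 6*m)*(k - m)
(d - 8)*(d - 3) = d^2 - 11*d + 24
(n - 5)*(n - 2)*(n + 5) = n^3 - 2*n^2 - 25*n + 50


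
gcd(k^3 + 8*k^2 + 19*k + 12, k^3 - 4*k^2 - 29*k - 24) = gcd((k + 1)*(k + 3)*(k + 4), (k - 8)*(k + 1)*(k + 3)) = k^2 + 4*k + 3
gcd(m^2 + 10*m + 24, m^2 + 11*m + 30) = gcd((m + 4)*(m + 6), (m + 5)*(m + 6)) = m + 6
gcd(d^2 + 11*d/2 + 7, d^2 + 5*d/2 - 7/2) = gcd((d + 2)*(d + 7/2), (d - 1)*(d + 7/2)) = d + 7/2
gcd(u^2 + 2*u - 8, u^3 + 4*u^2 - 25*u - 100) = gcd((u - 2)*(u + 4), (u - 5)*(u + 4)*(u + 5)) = u + 4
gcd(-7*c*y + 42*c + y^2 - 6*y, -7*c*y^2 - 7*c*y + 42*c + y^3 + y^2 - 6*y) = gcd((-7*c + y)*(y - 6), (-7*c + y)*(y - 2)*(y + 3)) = -7*c + y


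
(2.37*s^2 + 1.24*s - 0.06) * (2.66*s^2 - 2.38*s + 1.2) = 6.3042*s^4 - 2.3422*s^3 - 0.2668*s^2 + 1.6308*s - 0.072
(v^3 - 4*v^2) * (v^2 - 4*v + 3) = v^5 - 8*v^4 + 19*v^3 - 12*v^2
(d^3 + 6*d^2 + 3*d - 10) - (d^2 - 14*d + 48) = d^3 + 5*d^2 + 17*d - 58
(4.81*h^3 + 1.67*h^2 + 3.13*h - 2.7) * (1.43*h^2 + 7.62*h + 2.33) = 6.8783*h^5 + 39.0403*h^4 + 28.4086*h^3 + 23.8807*h^2 - 13.2811*h - 6.291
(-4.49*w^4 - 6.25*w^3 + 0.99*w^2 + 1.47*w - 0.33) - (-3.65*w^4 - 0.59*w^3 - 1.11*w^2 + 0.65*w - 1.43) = -0.84*w^4 - 5.66*w^3 + 2.1*w^2 + 0.82*w + 1.1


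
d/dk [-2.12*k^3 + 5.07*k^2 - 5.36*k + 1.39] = -6.36*k^2 + 10.14*k - 5.36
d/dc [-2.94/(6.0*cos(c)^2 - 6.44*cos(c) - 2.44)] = (18.9336 - 35.28*cos(c))*sin(c)/(-6.0*cos(c)^2 + 6.44*cos(c) + 2.44)^2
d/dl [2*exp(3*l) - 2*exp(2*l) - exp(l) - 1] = (6*exp(2*l) - 4*exp(l) - 1)*exp(l)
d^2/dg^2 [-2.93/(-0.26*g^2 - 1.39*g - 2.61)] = (-0.396136*g^2 - 2.117804*g + 2.93*(0.52*g + 1.39)*(1.04*g + 2.78) - 3.976596)/(0.26*g^2 + 1.39*g + 2.61)^3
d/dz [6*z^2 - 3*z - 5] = 12*z - 3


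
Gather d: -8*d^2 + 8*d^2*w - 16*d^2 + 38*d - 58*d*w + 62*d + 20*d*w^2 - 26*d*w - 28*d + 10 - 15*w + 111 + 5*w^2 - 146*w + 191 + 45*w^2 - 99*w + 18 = d^2*(8*w - 24) + d*(20*w^2 - 84*w + 72) + 50*w^2 - 260*w + 330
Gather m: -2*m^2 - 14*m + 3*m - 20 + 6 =-2*m^2 - 11*m - 14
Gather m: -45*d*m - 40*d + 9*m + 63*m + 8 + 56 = -40*d + m*(72 - 45*d) + 64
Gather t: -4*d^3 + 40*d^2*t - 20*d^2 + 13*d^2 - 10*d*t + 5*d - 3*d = -4*d^3 - 7*d^2 + 2*d + t*(40*d^2 - 10*d)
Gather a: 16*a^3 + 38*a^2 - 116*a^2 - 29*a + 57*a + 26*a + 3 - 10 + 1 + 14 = 16*a^3 - 78*a^2 + 54*a + 8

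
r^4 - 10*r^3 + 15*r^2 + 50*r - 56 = (r - 7)*(r - 4)*(r - 1)*(r + 2)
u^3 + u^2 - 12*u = u*(u - 3)*(u + 4)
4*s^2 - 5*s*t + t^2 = (-4*s + t)*(-s + t)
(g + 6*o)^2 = g^2 + 12*g*o + 36*o^2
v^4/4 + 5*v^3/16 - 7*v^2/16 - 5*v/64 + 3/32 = (v/2 + 1/4)*(v/2 + 1)*(v - 3/4)*(v - 1/2)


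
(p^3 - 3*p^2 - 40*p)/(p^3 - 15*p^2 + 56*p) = (p + 5)/(p - 7)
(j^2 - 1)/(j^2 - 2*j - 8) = (1 - j^2)/(-j^2 + 2*j + 8)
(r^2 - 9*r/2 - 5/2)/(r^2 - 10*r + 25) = (r + 1/2)/(r - 5)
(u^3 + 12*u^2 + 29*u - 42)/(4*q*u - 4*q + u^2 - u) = (u^2 + 13*u + 42)/(4*q + u)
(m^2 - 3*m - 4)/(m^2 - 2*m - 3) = (m - 4)/(m - 3)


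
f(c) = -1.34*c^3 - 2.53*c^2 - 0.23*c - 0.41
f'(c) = -4.02*c^2 - 5.06*c - 0.23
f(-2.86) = 10.90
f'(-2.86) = -18.64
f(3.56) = -93.75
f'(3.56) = -69.19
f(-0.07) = -0.41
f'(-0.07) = 0.10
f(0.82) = -3.04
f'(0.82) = -7.08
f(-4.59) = 76.92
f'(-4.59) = -61.70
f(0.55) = -1.52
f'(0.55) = -4.23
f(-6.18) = 220.66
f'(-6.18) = -122.49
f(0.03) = -0.42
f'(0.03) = -0.39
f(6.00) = -382.31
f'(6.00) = -175.31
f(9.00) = -1184.27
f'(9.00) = -371.39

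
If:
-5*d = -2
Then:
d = 2/5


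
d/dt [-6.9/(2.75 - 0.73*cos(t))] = 5.037*sin(t)/(0.73*cos(t) - 2.75)^2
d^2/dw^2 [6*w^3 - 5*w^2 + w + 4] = 36*w - 10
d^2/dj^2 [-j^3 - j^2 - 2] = -6*j - 2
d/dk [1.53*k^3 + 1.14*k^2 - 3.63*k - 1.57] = 4.59*k^2 + 2.28*k - 3.63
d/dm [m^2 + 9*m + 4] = 2*m + 9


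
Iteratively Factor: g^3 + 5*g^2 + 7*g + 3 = (g + 1)*(g^2 + 4*g + 3) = (g + 1)^2*(g + 3)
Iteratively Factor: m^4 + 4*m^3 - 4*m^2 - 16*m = (m + 2)*(m^3 + 2*m^2 - 8*m) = (m - 2)*(m + 2)*(m^2 + 4*m) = m*(m - 2)*(m + 2)*(m + 4)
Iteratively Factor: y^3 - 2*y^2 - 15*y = (y + 3)*(y^2 - 5*y) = y*(y + 3)*(y - 5)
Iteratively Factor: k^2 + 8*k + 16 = (k + 4)*(k + 4)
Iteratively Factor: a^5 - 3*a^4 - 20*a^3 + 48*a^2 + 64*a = (a - 4)*(a^4 + a^3 - 16*a^2 - 16*a) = (a - 4)^2*(a^3 + 5*a^2 + 4*a) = (a - 4)^2*(a + 1)*(a^2 + 4*a) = (a - 4)^2*(a + 1)*(a + 4)*(a)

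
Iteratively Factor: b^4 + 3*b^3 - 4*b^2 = (b - 1)*(b^3 + 4*b^2) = b*(b - 1)*(b^2 + 4*b) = b*(b - 1)*(b + 4)*(b)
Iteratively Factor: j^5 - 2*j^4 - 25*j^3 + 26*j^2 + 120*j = (j - 5)*(j^4 + 3*j^3 - 10*j^2 - 24*j) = (j - 5)*(j - 3)*(j^3 + 6*j^2 + 8*j) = (j - 5)*(j - 3)*(j + 2)*(j^2 + 4*j) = j*(j - 5)*(j - 3)*(j + 2)*(j + 4)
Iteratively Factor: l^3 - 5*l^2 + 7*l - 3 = (l - 3)*(l^2 - 2*l + 1) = (l - 3)*(l - 1)*(l - 1)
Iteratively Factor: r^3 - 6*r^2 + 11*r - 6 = (r - 1)*(r^2 - 5*r + 6) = (r - 2)*(r - 1)*(r - 3)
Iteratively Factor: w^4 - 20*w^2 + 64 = (w - 4)*(w^3 + 4*w^2 - 4*w - 16) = (w - 4)*(w + 4)*(w^2 - 4) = (w - 4)*(w - 2)*(w + 4)*(w + 2)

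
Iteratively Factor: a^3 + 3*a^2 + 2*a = (a + 2)*(a^2 + a) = a*(a + 2)*(a + 1)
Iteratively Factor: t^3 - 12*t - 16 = (t - 4)*(t^2 + 4*t + 4) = (t - 4)*(t + 2)*(t + 2)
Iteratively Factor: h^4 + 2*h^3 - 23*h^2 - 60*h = (h - 5)*(h^3 + 7*h^2 + 12*h) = h*(h - 5)*(h^2 + 7*h + 12) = h*(h - 5)*(h + 3)*(h + 4)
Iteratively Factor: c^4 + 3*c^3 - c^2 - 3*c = (c + 1)*(c^3 + 2*c^2 - 3*c) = (c + 1)*(c + 3)*(c^2 - c) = c*(c + 1)*(c + 3)*(c - 1)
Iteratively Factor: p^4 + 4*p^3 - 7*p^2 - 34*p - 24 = (p + 1)*(p^3 + 3*p^2 - 10*p - 24) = (p + 1)*(p + 2)*(p^2 + p - 12) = (p - 3)*(p + 1)*(p + 2)*(p + 4)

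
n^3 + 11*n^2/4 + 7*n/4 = n*(n + 1)*(n + 7/4)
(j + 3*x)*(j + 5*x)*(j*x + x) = j^3*x + 8*j^2*x^2 + j^2*x + 15*j*x^3 + 8*j*x^2 + 15*x^3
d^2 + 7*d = d*(d + 7)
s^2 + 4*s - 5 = (s - 1)*(s + 5)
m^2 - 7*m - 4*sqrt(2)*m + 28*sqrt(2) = (m - 7)*(m - 4*sqrt(2))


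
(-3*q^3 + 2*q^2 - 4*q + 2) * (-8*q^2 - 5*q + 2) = 24*q^5 - q^4 + 16*q^3 + 8*q^2 - 18*q + 4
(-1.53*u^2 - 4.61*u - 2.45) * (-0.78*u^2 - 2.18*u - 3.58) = 1.1934*u^4 + 6.9312*u^3 + 17.4382*u^2 + 21.8448*u + 8.771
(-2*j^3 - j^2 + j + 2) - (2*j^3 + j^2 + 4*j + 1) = -4*j^3 - 2*j^2 - 3*j + 1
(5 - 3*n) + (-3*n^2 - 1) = -3*n^2 - 3*n + 4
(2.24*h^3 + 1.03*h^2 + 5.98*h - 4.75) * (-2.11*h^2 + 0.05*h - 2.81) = -4.7264*h^5 - 2.0613*h^4 - 18.8607*h^3 + 7.4272*h^2 - 17.0413*h + 13.3475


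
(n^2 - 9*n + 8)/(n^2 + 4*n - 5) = (n - 8)/(n + 5)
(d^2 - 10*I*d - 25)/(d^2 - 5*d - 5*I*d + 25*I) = (d - 5*I)/(d - 5)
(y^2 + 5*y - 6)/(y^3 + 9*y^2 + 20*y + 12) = (y - 1)/(y^2 + 3*y + 2)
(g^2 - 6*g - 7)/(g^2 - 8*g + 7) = (g + 1)/(g - 1)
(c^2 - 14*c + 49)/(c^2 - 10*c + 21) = (c - 7)/(c - 3)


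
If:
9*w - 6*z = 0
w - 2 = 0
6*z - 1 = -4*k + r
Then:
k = r/4 - 17/4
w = 2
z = 3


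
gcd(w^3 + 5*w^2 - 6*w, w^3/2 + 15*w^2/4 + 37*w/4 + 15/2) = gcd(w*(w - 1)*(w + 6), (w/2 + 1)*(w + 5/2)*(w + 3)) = 1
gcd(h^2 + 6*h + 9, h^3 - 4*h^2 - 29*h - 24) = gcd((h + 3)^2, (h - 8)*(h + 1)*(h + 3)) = h + 3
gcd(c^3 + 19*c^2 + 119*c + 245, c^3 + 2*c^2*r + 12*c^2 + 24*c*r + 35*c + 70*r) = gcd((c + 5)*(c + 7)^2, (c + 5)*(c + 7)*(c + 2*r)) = c^2 + 12*c + 35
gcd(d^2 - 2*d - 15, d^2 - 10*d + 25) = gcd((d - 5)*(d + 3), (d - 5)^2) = d - 5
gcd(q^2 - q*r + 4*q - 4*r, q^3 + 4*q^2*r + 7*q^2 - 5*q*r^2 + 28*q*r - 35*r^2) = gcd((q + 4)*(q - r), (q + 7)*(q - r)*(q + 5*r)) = q - r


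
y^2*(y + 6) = y^3 + 6*y^2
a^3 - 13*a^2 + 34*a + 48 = (a - 8)*(a - 6)*(a + 1)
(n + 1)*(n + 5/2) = n^2 + 7*n/2 + 5/2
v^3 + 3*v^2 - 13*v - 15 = (v - 3)*(v + 1)*(v + 5)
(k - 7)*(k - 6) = k^2 - 13*k + 42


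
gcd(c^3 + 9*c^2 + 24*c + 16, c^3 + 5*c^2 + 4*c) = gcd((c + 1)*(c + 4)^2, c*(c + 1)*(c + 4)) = c^2 + 5*c + 4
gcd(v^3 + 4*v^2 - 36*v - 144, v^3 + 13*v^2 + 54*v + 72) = v^2 + 10*v + 24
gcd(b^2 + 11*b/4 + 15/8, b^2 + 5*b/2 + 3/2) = b + 3/2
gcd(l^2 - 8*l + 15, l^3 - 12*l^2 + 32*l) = 1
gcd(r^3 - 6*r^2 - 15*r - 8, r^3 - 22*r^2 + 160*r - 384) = r - 8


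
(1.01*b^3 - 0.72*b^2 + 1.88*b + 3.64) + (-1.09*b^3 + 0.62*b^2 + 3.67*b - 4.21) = -0.0800000000000001*b^3 - 0.1*b^2 + 5.55*b - 0.57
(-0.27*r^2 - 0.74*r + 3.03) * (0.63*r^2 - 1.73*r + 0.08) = -0.1701*r^4 + 0.000900000000000012*r^3 + 3.1675*r^2 - 5.3011*r + 0.2424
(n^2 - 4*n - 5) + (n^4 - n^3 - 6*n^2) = n^4 - n^3 - 5*n^2 - 4*n - 5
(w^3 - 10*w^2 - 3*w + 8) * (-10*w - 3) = -10*w^4 + 97*w^3 + 60*w^2 - 71*w - 24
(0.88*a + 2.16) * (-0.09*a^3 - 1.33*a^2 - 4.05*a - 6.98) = -0.0792*a^4 - 1.3648*a^3 - 6.4368*a^2 - 14.8904*a - 15.0768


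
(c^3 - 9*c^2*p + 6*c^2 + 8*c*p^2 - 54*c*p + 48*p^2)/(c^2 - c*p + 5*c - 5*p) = (c^2 - 8*c*p + 6*c - 48*p)/(c + 5)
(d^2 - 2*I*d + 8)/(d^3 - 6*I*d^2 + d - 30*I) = (d - 4*I)/(d^2 - 8*I*d - 15)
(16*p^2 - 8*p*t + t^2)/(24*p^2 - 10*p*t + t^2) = (4*p - t)/(6*p - t)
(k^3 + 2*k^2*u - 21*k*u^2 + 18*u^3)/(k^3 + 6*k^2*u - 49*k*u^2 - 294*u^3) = (-k^2 + 4*k*u - 3*u^2)/(-k^2 + 49*u^2)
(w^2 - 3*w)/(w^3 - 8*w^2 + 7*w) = (w - 3)/(w^2 - 8*w + 7)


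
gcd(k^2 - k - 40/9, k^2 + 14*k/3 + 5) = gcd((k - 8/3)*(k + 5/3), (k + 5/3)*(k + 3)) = k + 5/3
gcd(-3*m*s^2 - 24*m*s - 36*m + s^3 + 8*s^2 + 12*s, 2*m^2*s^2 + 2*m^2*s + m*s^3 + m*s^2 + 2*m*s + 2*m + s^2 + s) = 1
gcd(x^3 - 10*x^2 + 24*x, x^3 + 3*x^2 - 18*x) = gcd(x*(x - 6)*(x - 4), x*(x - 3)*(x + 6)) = x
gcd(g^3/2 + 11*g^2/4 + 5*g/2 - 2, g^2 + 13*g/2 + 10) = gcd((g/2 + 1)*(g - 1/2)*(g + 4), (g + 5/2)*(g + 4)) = g + 4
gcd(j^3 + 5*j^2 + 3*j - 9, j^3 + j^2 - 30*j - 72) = j + 3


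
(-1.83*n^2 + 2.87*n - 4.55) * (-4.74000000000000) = 8.6742*n^2 - 13.6038*n + 21.567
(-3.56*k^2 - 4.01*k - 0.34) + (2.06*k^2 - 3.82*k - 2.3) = -1.5*k^2 - 7.83*k - 2.64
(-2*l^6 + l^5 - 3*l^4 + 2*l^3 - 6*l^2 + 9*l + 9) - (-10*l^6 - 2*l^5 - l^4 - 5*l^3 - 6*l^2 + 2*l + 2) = 8*l^6 + 3*l^5 - 2*l^4 + 7*l^3 + 7*l + 7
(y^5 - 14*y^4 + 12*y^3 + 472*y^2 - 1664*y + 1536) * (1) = y^5 - 14*y^4 + 12*y^3 + 472*y^2 - 1664*y + 1536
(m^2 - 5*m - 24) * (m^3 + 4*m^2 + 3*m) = m^5 - m^4 - 41*m^3 - 111*m^2 - 72*m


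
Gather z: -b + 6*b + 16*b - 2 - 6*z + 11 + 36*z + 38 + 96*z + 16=21*b + 126*z + 63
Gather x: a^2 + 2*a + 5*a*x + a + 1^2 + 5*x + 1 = a^2 + 3*a + x*(5*a + 5) + 2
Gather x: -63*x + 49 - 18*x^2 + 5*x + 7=-18*x^2 - 58*x + 56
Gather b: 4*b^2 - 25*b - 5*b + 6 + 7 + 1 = 4*b^2 - 30*b + 14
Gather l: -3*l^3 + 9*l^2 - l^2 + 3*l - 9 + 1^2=-3*l^3 + 8*l^2 + 3*l - 8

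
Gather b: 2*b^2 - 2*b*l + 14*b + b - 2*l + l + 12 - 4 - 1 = 2*b^2 + b*(15 - 2*l) - l + 7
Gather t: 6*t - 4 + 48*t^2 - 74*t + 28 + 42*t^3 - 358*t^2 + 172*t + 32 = 42*t^3 - 310*t^2 + 104*t + 56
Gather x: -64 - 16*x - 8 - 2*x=-18*x - 72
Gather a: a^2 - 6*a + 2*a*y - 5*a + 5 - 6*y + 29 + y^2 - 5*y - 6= a^2 + a*(2*y - 11) + y^2 - 11*y + 28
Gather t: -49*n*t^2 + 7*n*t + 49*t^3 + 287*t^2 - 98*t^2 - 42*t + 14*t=49*t^3 + t^2*(189 - 49*n) + t*(7*n - 28)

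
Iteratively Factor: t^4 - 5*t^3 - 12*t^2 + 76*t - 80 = (t - 5)*(t^3 - 12*t + 16) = (t - 5)*(t - 2)*(t^2 + 2*t - 8) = (t - 5)*(t - 2)^2*(t + 4)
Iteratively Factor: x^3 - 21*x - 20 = (x + 1)*(x^2 - x - 20) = (x + 1)*(x + 4)*(x - 5)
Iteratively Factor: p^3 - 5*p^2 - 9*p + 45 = (p - 5)*(p^2 - 9) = (p - 5)*(p + 3)*(p - 3)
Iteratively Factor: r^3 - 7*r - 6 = (r + 1)*(r^2 - r - 6) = (r - 3)*(r + 1)*(r + 2)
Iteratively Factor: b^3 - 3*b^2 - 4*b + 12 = (b - 3)*(b^2 - 4) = (b - 3)*(b - 2)*(b + 2)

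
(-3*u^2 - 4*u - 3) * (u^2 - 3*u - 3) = -3*u^4 + 5*u^3 + 18*u^2 + 21*u + 9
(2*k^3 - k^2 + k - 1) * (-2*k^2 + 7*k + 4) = -4*k^5 + 16*k^4 - k^3 + 5*k^2 - 3*k - 4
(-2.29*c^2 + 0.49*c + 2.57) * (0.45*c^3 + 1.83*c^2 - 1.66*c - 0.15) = -1.0305*c^5 - 3.9702*c^4 + 5.8546*c^3 + 4.2332*c^2 - 4.3397*c - 0.3855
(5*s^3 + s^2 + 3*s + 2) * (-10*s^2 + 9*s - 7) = -50*s^5 + 35*s^4 - 56*s^3 - 3*s - 14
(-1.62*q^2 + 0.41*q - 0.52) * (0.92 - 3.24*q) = 5.2488*q^3 - 2.8188*q^2 + 2.062*q - 0.4784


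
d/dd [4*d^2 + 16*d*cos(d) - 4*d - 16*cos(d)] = -16*d*sin(d) + 8*d + 16*sqrt(2)*sin(d + pi/4) - 4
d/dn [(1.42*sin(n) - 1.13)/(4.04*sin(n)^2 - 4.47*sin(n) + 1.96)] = (-5.7368*sin(n)^2 + 9.1304*sin(n) - 2.2679)*cos(n)/(16.3216*sin(n)^4 - 36.1176*sin(n)^3 + 35.8177*sin(n)^2 - 17.5224*sin(n) + 3.8416)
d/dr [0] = 0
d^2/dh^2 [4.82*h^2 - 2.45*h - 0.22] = 9.64000000000000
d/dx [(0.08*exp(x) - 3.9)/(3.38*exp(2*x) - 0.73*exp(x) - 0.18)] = (-0.2704*exp(2*x) + 26.364*exp(x) - 2.8614)*exp(x)/(11.4244*exp(4*x) - 4.9348*exp(3*x) - 0.6839*exp(2*x) + 0.2628*exp(x) + 0.0324)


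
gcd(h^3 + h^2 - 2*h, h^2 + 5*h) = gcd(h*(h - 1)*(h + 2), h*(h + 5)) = h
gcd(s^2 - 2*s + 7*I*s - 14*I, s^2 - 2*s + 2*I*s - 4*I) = s - 2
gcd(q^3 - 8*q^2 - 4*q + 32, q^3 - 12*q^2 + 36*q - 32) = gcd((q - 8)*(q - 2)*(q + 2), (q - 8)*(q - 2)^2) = q^2 - 10*q + 16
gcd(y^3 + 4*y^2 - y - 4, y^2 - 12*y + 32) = 1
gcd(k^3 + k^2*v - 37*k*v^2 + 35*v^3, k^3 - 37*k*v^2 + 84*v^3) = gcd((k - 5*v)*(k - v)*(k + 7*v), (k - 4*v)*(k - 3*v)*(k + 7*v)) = k + 7*v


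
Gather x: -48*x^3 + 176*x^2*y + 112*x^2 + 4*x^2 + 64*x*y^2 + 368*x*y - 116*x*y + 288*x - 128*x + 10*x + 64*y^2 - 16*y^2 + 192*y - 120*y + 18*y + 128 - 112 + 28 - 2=-48*x^3 + x^2*(176*y + 116) + x*(64*y^2 + 252*y + 170) + 48*y^2 + 90*y + 42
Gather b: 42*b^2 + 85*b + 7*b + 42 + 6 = 42*b^2 + 92*b + 48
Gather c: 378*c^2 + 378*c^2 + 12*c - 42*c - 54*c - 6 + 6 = 756*c^2 - 84*c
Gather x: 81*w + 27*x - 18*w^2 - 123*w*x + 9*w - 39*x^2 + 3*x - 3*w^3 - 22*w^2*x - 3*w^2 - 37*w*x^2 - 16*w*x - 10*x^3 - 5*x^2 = -3*w^3 - 21*w^2 + 90*w - 10*x^3 + x^2*(-37*w - 44) + x*(-22*w^2 - 139*w + 30)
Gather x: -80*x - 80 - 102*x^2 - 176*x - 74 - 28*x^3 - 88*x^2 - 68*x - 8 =-28*x^3 - 190*x^2 - 324*x - 162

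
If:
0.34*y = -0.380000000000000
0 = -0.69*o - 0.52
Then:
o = -0.75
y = -1.12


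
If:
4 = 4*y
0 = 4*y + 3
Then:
No Solution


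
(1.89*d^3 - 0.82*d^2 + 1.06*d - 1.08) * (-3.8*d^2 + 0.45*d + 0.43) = -7.182*d^5 + 3.9665*d^4 - 3.5843*d^3 + 4.2284*d^2 - 0.0302*d - 0.4644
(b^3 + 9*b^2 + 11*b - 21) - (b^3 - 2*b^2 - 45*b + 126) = 11*b^2 + 56*b - 147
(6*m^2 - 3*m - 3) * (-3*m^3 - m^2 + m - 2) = -18*m^5 + 3*m^4 + 18*m^3 - 12*m^2 + 3*m + 6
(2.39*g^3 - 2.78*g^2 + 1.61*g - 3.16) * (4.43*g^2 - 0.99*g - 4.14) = 10.5877*g^5 - 14.6815*g^4 - 0.0101000000000009*g^3 - 4.0835*g^2 - 3.537*g + 13.0824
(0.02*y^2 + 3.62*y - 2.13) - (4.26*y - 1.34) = 0.02*y^2 - 0.64*y - 0.79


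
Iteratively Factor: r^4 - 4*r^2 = (r + 2)*(r^3 - 2*r^2) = r*(r + 2)*(r^2 - 2*r) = r*(r - 2)*(r + 2)*(r)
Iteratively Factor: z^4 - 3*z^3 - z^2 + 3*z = (z - 1)*(z^3 - 2*z^2 - 3*z) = (z - 1)*(z + 1)*(z^2 - 3*z) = z*(z - 1)*(z + 1)*(z - 3)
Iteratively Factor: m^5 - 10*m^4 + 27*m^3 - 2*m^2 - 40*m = (m + 1)*(m^4 - 11*m^3 + 38*m^2 - 40*m) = m*(m + 1)*(m^3 - 11*m^2 + 38*m - 40) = m*(m - 2)*(m + 1)*(m^2 - 9*m + 20) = m*(m - 5)*(m - 2)*(m + 1)*(m - 4)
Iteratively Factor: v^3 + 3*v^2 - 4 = (v + 2)*(v^2 + v - 2) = (v - 1)*(v + 2)*(v + 2)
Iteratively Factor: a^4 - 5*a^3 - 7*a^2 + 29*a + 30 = (a + 1)*(a^3 - 6*a^2 - a + 30) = (a - 5)*(a + 1)*(a^2 - a - 6) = (a - 5)*(a + 1)*(a + 2)*(a - 3)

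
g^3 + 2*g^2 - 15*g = g*(g - 3)*(g + 5)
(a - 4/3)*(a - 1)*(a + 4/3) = a^3 - a^2 - 16*a/9 + 16/9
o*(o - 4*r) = o^2 - 4*o*r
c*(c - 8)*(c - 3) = c^3 - 11*c^2 + 24*c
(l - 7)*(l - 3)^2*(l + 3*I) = l^4 - 13*l^3 + 3*I*l^3 + 51*l^2 - 39*I*l^2 - 63*l + 153*I*l - 189*I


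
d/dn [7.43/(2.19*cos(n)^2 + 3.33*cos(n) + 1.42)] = (32.5434*cos(n) + 24.7419)*sin(n)/(2.19*cos(n)^2 + 3.33*cos(n) + 1.42)^2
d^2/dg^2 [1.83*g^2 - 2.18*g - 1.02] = 3.66000000000000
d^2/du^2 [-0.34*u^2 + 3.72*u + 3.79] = -0.680000000000000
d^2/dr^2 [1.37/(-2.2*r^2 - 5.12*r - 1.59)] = (13.2616*r^2 + 30.86336*r - 1.37*(4.4*r + 5.12)*(8.8*r + 10.24) + 9.58452)/(2.2*r^2 + 5.12*r + 1.59)^3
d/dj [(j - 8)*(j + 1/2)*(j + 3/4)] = 3*j^2 - 27*j/2 - 77/8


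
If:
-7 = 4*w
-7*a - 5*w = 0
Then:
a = 5/4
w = -7/4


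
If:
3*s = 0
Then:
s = 0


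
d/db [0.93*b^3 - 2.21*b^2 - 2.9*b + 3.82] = 2.79*b^2 - 4.42*b - 2.9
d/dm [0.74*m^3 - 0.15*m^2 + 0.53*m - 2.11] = 2.22*m^2 - 0.3*m + 0.53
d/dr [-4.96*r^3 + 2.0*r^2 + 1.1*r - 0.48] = -14.88*r^2 + 4.0*r + 1.1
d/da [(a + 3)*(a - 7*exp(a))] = a - (a + 3)*(7*exp(a) - 1) - 7*exp(a)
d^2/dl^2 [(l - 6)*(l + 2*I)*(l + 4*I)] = 6*l - 12 + 12*I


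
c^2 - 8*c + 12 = (c - 6)*(c - 2)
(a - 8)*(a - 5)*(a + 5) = a^3 - 8*a^2 - 25*a + 200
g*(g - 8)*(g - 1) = g^3 - 9*g^2 + 8*g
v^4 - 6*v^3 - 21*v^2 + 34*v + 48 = (v - 8)*(v - 2)*(v + 1)*(v + 3)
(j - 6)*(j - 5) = j^2 - 11*j + 30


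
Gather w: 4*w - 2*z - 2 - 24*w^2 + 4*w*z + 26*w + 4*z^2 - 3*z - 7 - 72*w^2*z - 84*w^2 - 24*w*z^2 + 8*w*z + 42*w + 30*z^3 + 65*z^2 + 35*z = w^2*(-72*z - 108) + w*(-24*z^2 + 12*z + 72) + 30*z^3 + 69*z^2 + 30*z - 9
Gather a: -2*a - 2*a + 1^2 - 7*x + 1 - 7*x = -4*a - 14*x + 2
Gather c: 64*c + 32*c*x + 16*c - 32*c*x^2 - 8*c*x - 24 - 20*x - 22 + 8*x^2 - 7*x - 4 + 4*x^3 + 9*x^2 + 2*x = c*(-32*x^2 + 24*x + 80) + 4*x^3 + 17*x^2 - 25*x - 50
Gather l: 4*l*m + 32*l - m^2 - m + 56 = l*(4*m + 32) - m^2 - m + 56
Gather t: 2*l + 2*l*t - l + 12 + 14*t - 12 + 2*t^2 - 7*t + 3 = l + 2*t^2 + t*(2*l + 7) + 3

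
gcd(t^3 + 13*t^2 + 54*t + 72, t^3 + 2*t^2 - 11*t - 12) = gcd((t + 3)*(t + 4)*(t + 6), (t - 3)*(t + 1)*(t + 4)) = t + 4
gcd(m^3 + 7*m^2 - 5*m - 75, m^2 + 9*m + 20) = m + 5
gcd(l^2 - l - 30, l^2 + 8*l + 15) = l + 5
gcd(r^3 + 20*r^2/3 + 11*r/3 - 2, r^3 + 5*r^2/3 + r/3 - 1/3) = r^2 + 2*r/3 - 1/3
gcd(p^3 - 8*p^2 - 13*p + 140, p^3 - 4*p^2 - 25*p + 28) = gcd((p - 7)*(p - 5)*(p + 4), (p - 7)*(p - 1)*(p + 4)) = p^2 - 3*p - 28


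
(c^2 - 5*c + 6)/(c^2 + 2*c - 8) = (c - 3)/(c + 4)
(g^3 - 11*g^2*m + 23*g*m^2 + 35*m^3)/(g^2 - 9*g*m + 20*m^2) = (g^2 - 6*g*m - 7*m^2)/(g - 4*m)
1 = 1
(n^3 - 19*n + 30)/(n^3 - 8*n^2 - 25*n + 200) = (n^2 - 5*n + 6)/(n^2 - 13*n + 40)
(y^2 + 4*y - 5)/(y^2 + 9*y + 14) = (y^2 + 4*y - 5)/(y^2 + 9*y + 14)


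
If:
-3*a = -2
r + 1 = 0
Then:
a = 2/3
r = -1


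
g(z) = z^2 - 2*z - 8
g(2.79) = -5.80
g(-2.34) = 2.16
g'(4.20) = 6.40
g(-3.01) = 7.08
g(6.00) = 16.00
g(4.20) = 1.24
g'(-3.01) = -8.02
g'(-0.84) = -3.68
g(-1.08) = -4.67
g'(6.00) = 10.00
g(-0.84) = -5.61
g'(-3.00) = -8.00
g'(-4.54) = -11.08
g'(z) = 2*z - 2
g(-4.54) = 21.69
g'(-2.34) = -6.68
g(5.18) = 8.47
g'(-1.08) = -4.16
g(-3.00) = 7.00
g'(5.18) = 8.36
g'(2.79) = 3.58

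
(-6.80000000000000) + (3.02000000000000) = -3.78000000000000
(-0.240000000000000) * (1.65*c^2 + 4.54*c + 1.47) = -0.396*c^2 - 1.0896*c - 0.3528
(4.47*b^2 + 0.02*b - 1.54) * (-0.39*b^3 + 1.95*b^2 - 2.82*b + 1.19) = -1.7433*b^5 + 8.7087*b^4 - 11.9658*b^3 + 2.2599*b^2 + 4.3666*b - 1.8326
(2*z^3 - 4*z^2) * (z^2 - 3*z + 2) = 2*z^5 - 10*z^4 + 16*z^3 - 8*z^2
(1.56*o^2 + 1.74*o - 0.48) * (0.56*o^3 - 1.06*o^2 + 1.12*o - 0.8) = 0.8736*o^5 - 0.6792*o^4 - 0.366*o^3 + 1.2096*o^2 - 1.9296*o + 0.384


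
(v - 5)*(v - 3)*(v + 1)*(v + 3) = v^4 - 4*v^3 - 14*v^2 + 36*v + 45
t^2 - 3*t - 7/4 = (t - 7/2)*(t + 1/2)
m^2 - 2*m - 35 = (m - 7)*(m + 5)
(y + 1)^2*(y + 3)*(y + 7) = y^4 + 12*y^3 + 42*y^2 + 52*y + 21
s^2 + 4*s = s*(s + 4)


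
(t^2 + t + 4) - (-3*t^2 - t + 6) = 4*t^2 + 2*t - 2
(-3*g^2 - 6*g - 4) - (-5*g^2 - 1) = 2*g^2 - 6*g - 3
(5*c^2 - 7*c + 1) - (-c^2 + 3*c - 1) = 6*c^2 - 10*c + 2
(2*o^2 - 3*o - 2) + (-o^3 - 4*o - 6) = -o^3 + 2*o^2 - 7*o - 8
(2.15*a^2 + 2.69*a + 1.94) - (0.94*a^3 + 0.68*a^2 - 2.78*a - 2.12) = -0.94*a^3 + 1.47*a^2 + 5.47*a + 4.06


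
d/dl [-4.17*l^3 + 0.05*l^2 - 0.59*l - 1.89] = -12.51*l^2 + 0.1*l - 0.59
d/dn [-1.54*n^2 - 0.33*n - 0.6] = -3.08*n - 0.33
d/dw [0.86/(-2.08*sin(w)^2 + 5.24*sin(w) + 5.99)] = (3.5776*sin(w) - 4.5064)*cos(w)/(-2.08*sin(w)^2 + 5.24*sin(w) + 5.99)^2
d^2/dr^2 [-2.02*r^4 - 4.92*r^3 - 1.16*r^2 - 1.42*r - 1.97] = -24.24*r^2 - 29.52*r - 2.32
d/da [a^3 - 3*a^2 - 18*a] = 3*a^2 - 6*a - 18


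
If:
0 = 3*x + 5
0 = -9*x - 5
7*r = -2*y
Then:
No Solution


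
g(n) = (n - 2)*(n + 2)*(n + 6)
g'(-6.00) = 32.00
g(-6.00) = 0.00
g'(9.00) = 347.00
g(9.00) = 1155.00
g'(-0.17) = -5.95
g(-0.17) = -23.15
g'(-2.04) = -16.00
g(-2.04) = 0.64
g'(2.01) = 32.24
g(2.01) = 0.32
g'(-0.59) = -10.04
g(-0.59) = -19.76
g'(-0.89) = -12.30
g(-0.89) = -16.39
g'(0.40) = 1.28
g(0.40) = -24.58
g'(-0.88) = -12.24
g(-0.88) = -16.52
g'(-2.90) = -13.57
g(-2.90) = 13.67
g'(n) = (n - 2)*(n + 2) + (n - 2)*(n + 6) + (n + 2)*(n + 6)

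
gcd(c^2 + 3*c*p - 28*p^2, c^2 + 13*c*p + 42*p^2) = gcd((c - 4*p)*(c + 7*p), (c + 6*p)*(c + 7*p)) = c + 7*p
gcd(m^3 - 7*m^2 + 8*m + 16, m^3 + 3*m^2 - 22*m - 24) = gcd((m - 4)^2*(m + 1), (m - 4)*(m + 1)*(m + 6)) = m^2 - 3*m - 4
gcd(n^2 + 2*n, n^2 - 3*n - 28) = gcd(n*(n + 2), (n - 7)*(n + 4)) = 1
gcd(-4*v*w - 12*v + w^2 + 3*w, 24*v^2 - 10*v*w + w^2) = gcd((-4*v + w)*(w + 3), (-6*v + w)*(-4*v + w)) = 4*v - w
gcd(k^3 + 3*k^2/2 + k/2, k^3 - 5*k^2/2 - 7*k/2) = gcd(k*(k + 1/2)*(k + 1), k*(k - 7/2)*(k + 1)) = k^2 + k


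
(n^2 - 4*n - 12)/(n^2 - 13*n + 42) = (n + 2)/(n - 7)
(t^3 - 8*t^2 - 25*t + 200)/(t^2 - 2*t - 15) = (t^2 - 3*t - 40)/(t + 3)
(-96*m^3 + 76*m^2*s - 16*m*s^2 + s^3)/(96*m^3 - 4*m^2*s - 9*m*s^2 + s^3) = (12*m^2 - 8*m*s + s^2)/(-12*m^2 - m*s + s^2)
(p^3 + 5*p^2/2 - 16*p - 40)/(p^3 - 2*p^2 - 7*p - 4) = (p^2 + 13*p/2 + 10)/(p^2 + 2*p + 1)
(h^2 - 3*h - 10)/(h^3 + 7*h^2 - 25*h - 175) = (h + 2)/(h^2 + 12*h + 35)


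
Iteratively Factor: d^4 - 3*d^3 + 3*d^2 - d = (d - 1)*(d^3 - 2*d^2 + d) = (d - 1)^2*(d^2 - d) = d*(d - 1)^2*(d - 1)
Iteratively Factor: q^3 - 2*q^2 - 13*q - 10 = (q + 1)*(q^2 - 3*q - 10) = (q - 5)*(q + 1)*(q + 2)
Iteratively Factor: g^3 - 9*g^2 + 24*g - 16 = (g - 4)*(g^2 - 5*g + 4) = (g - 4)^2*(g - 1)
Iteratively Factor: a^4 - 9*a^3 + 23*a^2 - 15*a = (a - 3)*(a^3 - 6*a^2 + 5*a) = (a - 5)*(a - 3)*(a^2 - a) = a*(a - 5)*(a - 3)*(a - 1)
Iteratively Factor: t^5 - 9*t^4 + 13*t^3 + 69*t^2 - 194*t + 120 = (t - 4)*(t^4 - 5*t^3 - 7*t^2 + 41*t - 30) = (t - 5)*(t - 4)*(t^3 - 7*t + 6) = (t - 5)*(t - 4)*(t - 1)*(t^2 + t - 6) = (t - 5)*(t - 4)*(t - 1)*(t + 3)*(t - 2)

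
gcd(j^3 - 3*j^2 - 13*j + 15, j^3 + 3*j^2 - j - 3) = j^2 + 2*j - 3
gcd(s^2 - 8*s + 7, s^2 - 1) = s - 1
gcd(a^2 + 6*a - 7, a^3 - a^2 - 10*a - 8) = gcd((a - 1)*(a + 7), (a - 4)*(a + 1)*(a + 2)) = 1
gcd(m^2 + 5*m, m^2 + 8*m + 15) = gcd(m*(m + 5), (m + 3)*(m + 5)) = m + 5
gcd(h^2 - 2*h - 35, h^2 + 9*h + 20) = h + 5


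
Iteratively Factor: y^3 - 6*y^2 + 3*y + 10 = (y - 2)*(y^2 - 4*y - 5) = (y - 2)*(y + 1)*(y - 5)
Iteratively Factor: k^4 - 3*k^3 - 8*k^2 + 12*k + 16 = (k - 2)*(k^3 - k^2 - 10*k - 8) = (k - 2)*(k + 2)*(k^2 - 3*k - 4) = (k - 2)*(k + 1)*(k + 2)*(k - 4)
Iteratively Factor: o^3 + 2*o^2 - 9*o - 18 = (o - 3)*(o^2 + 5*o + 6) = (o - 3)*(o + 2)*(o + 3)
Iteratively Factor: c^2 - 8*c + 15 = (c - 3)*(c - 5)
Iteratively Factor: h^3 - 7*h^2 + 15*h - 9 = (h - 3)*(h^2 - 4*h + 3) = (h - 3)^2*(h - 1)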